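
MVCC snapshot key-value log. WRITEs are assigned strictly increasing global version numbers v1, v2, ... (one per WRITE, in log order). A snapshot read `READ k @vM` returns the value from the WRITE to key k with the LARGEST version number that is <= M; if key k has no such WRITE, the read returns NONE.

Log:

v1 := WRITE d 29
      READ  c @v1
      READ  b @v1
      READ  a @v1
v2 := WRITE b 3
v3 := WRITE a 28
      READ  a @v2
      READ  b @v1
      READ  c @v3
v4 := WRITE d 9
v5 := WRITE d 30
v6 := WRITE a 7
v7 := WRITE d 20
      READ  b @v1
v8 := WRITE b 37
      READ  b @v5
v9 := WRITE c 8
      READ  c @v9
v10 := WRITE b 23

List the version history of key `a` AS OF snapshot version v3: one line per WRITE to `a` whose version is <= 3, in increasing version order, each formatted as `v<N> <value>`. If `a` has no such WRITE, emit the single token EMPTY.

Scan writes for key=a with version <= 3:
  v1 WRITE d 29 -> skip
  v2 WRITE b 3 -> skip
  v3 WRITE a 28 -> keep
  v4 WRITE d 9 -> skip
  v5 WRITE d 30 -> skip
  v6 WRITE a 7 -> drop (> snap)
  v7 WRITE d 20 -> skip
  v8 WRITE b 37 -> skip
  v9 WRITE c 8 -> skip
  v10 WRITE b 23 -> skip
Collected: [(3, 28)]

Answer: v3 28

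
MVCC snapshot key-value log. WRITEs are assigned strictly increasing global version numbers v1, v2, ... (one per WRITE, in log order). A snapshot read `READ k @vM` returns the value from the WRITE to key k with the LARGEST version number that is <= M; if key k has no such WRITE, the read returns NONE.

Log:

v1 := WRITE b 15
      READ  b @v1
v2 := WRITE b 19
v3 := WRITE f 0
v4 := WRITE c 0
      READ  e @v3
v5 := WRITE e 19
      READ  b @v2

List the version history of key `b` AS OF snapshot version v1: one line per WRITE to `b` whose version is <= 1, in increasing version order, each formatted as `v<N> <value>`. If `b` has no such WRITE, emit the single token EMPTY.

Answer: v1 15

Derivation:
Scan writes for key=b with version <= 1:
  v1 WRITE b 15 -> keep
  v2 WRITE b 19 -> drop (> snap)
  v3 WRITE f 0 -> skip
  v4 WRITE c 0 -> skip
  v5 WRITE e 19 -> skip
Collected: [(1, 15)]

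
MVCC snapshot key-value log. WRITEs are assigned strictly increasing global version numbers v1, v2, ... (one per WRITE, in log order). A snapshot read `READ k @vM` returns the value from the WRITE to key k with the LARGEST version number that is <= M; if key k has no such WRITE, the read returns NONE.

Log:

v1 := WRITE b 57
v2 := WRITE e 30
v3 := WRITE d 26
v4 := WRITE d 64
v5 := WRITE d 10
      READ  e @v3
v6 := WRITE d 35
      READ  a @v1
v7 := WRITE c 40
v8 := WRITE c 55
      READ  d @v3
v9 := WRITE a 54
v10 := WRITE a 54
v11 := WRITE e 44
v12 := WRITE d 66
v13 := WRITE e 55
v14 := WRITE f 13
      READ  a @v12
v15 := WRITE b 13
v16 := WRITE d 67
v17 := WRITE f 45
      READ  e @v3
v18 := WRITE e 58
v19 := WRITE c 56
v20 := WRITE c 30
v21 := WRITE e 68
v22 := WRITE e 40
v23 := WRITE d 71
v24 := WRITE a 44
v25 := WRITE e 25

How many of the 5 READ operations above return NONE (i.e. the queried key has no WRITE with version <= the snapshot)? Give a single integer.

Answer: 1

Derivation:
v1: WRITE b=57  (b history now [(1, 57)])
v2: WRITE e=30  (e history now [(2, 30)])
v3: WRITE d=26  (d history now [(3, 26)])
v4: WRITE d=64  (d history now [(3, 26), (4, 64)])
v5: WRITE d=10  (d history now [(3, 26), (4, 64), (5, 10)])
READ e @v3: history=[(2, 30)] -> pick v2 -> 30
v6: WRITE d=35  (d history now [(3, 26), (4, 64), (5, 10), (6, 35)])
READ a @v1: history=[] -> no version <= 1 -> NONE
v7: WRITE c=40  (c history now [(7, 40)])
v8: WRITE c=55  (c history now [(7, 40), (8, 55)])
READ d @v3: history=[(3, 26), (4, 64), (5, 10), (6, 35)] -> pick v3 -> 26
v9: WRITE a=54  (a history now [(9, 54)])
v10: WRITE a=54  (a history now [(9, 54), (10, 54)])
v11: WRITE e=44  (e history now [(2, 30), (11, 44)])
v12: WRITE d=66  (d history now [(3, 26), (4, 64), (5, 10), (6, 35), (12, 66)])
v13: WRITE e=55  (e history now [(2, 30), (11, 44), (13, 55)])
v14: WRITE f=13  (f history now [(14, 13)])
READ a @v12: history=[(9, 54), (10, 54)] -> pick v10 -> 54
v15: WRITE b=13  (b history now [(1, 57), (15, 13)])
v16: WRITE d=67  (d history now [(3, 26), (4, 64), (5, 10), (6, 35), (12, 66), (16, 67)])
v17: WRITE f=45  (f history now [(14, 13), (17, 45)])
READ e @v3: history=[(2, 30), (11, 44), (13, 55)] -> pick v2 -> 30
v18: WRITE e=58  (e history now [(2, 30), (11, 44), (13, 55), (18, 58)])
v19: WRITE c=56  (c history now [(7, 40), (8, 55), (19, 56)])
v20: WRITE c=30  (c history now [(7, 40), (8, 55), (19, 56), (20, 30)])
v21: WRITE e=68  (e history now [(2, 30), (11, 44), (13, 55), (18, 58), (21, 68)])
v22: WRITE e=40  (e history now [(2, 30), (11, 44), (13, 55), (18, 58), (21, 68), (22, 40)])
v23: WRITE d=71  (d history now [(3, 26), (4, 64), (5, 10), (6, 35), (12, 66), (16, 67), (23, 71)])
v24: WRITE a=44  (a history now [(9, 54), (10, 54), (24, 44)])
v25: WRITE e=25  (e history now [(2, 30), (11, 44), (13, 55), (18, 58), (21, 68), (22, 40), (25, 25)])
Read results in order: ['30', 'NONE', '26', '54', '30']
NONE count = 1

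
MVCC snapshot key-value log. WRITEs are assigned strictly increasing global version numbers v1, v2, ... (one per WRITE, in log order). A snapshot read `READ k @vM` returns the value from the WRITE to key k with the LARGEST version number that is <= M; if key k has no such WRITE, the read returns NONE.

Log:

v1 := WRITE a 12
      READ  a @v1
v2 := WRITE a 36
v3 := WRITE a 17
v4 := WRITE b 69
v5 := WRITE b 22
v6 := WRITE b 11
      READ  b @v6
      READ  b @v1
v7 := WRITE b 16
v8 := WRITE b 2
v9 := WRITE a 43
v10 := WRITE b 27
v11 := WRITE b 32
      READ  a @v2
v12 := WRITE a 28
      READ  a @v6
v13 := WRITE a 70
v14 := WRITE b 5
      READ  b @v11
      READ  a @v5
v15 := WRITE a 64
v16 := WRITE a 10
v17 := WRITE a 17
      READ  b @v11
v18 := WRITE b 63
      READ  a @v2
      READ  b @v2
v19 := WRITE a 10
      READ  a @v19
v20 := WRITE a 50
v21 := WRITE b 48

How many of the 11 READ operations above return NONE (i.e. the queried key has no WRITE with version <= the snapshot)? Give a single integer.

v1: WRITE a=12  (a history now [(1, 12)])
READ a @v1: history=[(1, 12)] -> pick v1 -> 12
v2: WRITE a=36  (a history now [(1, 12), (2, 36)])
v3: WRITE a=17  (a history now [(1, 12), (2, 36), (3, 17)])
v4: WRITE b=69  (b history now [(4, 69)])
v5: WRITE b=22  (b history now [(4, 69), (5, 22)])
v6: WRITE b=11  (b history now [(4, 69), (5, 22), (6, 11)])
READ b @v6: history=[(4, 69), (5, 22), (6, 11)] -> pick v6 -> 11
READ b @v1: history=[(4, 69), (5, 22), (6, 11)] -> no version <= 1 -> NONE
v7: WRITE b=16  (b history now [(4, 69), (5, 22), (6, 11), (7, 16)])
v8: WRITE b=2  (b history now [(4, 69), (5, 22), (6, 11), (7, 16), (8, 2)])
v9: WRITE a=43  (a history now [(1, 12), (2, 36), (3, 17), (9, 43)])
v10: WRITE b=27  (b history now [(4, 69), (5, 22), (6, 11), (7, 16), (8, 2), (10, 27)])
v11: WRITE b=32  (b history now [(4, 69), (5, 22), (6, 11), (7, 16), (8, 2), (10, 27), (11, 32)])
READ a @v2: history=[(1, 12), (2, 36), (3, 17), (9, 43)] -> pick v2 -> 36
v12: WRITE a=28  (a history now [(1, 12), (2, 36), (3, 17), (9, 43), (12, 28)])
READ a @v6: history=[(1, 12), (2, 36), (3, 17), (9, 43), (12, 28)] -> pick v3 -> 17
v13: WRITE a=70  (a history now [(1, 12), (2, 36), (3, 17), (9, 43), (12, 28), (13, 70)])
v14: WRITE b=5  (b history now [(4, 69), (5, 22), (6, 11), (7, 16), (8, 2), (10, 27), (11, 32), (14, 5)])
READ b @v11: history=[(4, 69), (5, 22), (6, 11), (7, 16), (8, 2), (10, 27), (11, 32), (14, 5)] -> pick v11 -> 32
READ a @v5: history=[(1, 12), (2, 36), (3, 17), (9, 43), (12, 28), (13, 70)] -> pick v3 -> 17
v15: WRITE a=64  (a history now [(1, 12), (2, 36), (3, 17), (9, 43), (12, 28), (13, 70), (15, 64)])
v16: WRITE a=10  (a history now [(1, 12), (2, 36), (3, 17), (9, 43), (12, 28), (13, 70), (15, 64), (16, 10)])
v17: WRITE a=17  (a history now [(1, 12), (2, 36), (3, 17), (9, 43), (12, 28), (13, 70), (15, 64), (16, 10), (17, 17)])
READ b @v11: history=[(4, 69), (5, 22), (6, 11), (7, 16), (8, 2), (10, 27), (11, 32), (14, 5)] -> pick v11 -> 32
v18: WRITE b=63  (b history now [(4, 69), (5, 22), (6, 11), (7, 16), (8, 2), (10, 27), (11, 32), (14, 5), (18, 63)])
READ a @v2: history=[(1, 12), (2, 36), (3, 17), (9, 43), (12, 28), (13, 70), (15, 64), (16, 10), (17, 17)] -> pick v2 -> 36
READ b @v2: history=[(4, 69), (5, 22), (6, 11), (7, 16), (8, 2), (10, 27), (11, 32), (14, 5), (18, 63)] -> no version <= 2 -> NONE
v19: WRITE a=10  (a history now [(1, 12), (2, 36), (3, 17), (9, 43), (12, 28), (13, 70), (15, 64), (16, 10), (17, 17), (19, 10)])
READ a @v19: history=[(1, 12), (2, 36), (3, 17), (9, 43), (12, 28), (13, 70), (15, 64), (16, 10), (17, 17), (19, 10)] -> pick v19 -> 10
v20: WRITE a=50  (a history now [(1, 12), (2, 36), (3, 17), (9, 43), (12, 28), (13, 70), (15, 64), (16, 10), (17, 17), (19, 10), (20, 50)])
v21: WRITE b=48  (b history now [(4, 69), (5, 22), (6, 11), (7, 16), (8, 2), (10, 27), (11, 32), (14, 5), (18, 63), (21, 48)])
Read results in order: ['12', '11', 'NONE', '36', '17', '32', '17', '32', '36', 'NONE', '10']
NONE count = 2

Answer: 2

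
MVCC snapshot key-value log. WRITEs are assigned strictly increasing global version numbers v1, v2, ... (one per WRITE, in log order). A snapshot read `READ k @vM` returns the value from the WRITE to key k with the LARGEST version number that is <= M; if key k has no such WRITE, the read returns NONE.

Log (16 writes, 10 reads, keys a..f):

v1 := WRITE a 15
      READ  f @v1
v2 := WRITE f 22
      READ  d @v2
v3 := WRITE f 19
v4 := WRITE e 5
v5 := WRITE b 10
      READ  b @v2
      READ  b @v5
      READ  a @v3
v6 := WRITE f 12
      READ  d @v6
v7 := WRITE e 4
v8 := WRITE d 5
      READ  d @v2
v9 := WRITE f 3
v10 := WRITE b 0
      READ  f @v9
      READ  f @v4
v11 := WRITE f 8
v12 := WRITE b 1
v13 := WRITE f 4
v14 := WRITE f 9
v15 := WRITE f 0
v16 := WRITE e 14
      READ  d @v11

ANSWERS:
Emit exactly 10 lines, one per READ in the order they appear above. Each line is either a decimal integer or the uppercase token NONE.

v1: WRITE a=15  (a history now [(1, 15)])
READ f @v1: history=[] -> no version <= 1 -> NONE
v2: WRITE f=22  (f history now [(2, 22)])
READ d @v2: history=[] -> no version <= 2 -> NONE
v3: WRITE f=19  (f history now [(2, 22), (3, 19)])
v4: WRITE e=5  (e history now [(4, 5)])
v5: WRITE b=10  (b history now [(5, 10)])
READ b @v2: history=[(5, 10)] -> no version <= 2 -> NONE
READ b @v5: history=[(5, 10)] -> pick v5 -> 10
READ a @v3: history=[(1, 15)] -> pick v1 -> 15
v6: WRITE f=12  (f history now [(2, 22), (3, 19), (6, 12)])
READ d @v6: history=[] -> no version <= 6 -> NONE
v7: WRITE e=4  (e history now [(4, 5), (7, 4)])
v8: WRITE d=5  (d history now [(8, 5)])
READ d @v2: history=[(8, 5)] -> no version <= 2 -> NONE
v9: WRITE f=3  (f history now [(2, 22), (3, 19), (6, 12), (9, 3)])
v10: WRITE b=0  (b history now [(5, 10), (10, 0)])
READ f @v9: history=[(2, 22), (3, 19), (6, 12), (9, 3)] -> pick v9 -> 3
READ f @v4: history=[(2, 22), (3, 19), (6, 12), (9, 3)] -> pick v3 -> 19
v11: WRITE f=8  (f history now [(2, 22), (3, 19), (6, 12), (9, 3), (11, 8)])
v12: WRITE b=1  (b history now [(5, 10), (10, 0), (12, 1)])
v13: WRITE f=4  (f history now [(2, 22), (3, 19), (6, 12), (9, 3), (11, 8), (13, 4)])
v14: WRITE f=9  (f history now [(2, 22), (3, 19), (6, 12), (9, 3), (11, 8), (13, 4), (14, 9)])
v15: WRITE f=0  (f history now [(2, 22), (3, 19), (6, 12), (9, 3), (11, 8), (13, 4), (14, 9), (15, 0)])
v16: WRITE e=14  (e history now [(4, 5), (7, 4), (16, 14)])
READ d @v11: history=[(8, 5)] -> pick v8 -> 5

Answer: NONE
NONE
NONE
10
15
NONE
NONE
3
19
5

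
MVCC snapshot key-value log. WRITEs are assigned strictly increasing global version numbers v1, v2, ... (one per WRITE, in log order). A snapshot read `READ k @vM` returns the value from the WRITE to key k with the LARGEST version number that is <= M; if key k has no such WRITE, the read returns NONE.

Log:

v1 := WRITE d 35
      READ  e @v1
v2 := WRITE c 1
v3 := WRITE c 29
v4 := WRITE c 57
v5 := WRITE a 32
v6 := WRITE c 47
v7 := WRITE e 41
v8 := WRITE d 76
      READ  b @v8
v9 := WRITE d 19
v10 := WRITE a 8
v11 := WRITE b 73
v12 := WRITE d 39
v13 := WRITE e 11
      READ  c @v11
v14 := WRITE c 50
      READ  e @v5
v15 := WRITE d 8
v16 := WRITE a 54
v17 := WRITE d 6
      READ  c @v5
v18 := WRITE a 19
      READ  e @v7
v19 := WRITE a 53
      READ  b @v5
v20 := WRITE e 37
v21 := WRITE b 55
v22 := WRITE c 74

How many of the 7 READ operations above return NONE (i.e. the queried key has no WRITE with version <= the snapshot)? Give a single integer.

Answer: 4

Derivation:
v1: WRITE d=35  (d history now [(1, 35)])
READ e @v1: history=[] -> no version <= 1 -> NONE
v2: WRITE c=1  (c history now [(2, 1)])
v3: WRITE c=29  (c history now [(2, 1), (3, 29)])
v4: WRITE c=57  (c history now [(2, 1), (3, 29), (4, 57)])
v5: WRITE a=32  (a history now [(5, 32)])
v6: WRITE c=47  (c history now [(2, 1), (3, 29), (4, 57), (6, 47)])
v7: WRITE e=41  (e history now [(7, 41)])
v8: WRITE d=76  (d history now [(1, 35), (8, 76)])
READ b @v8: history=[] -> no version <= 8 -> NONE
v9: WRITE d=19  (d history now [(1, 35), (8, 76), (9, 19)])
v10: WRITE a=8  (a history now [(5, 32), (10, 8)])
v11: WRITE b=73  (b history now [(11, 73)])
v12: WRITE d=39  (d history now [(1, 35), (8, 76), (9, 19), (12, 39)])
v13: WRITE e=11  (e history now [(7, 41), (13, 11)])
READ c @v11: history=[(2, 1), (3, 29), (4, 57), (6, 47)] -> pick v6 -> 47
v14: WRITE c=50  (c history now [(2, 1), (3, 29), (4, 57), (6, 47), (14, 50)])
READ e @v5: history=[(7, 41), (13, 11)] -> no version <= 5 -> NONE
v15: WRITE d=8  (d history now [(1, 35), (8, 76), (9, 19), (12, 39), (15, 8)])
v16: WRITE a=54  (a history now [(5, 32), (10, 8), (16, 54)])
v17: WRITE d=6  (d history now [(1, 35), (8, 76), (9, 19), (12, 39), (15, 8), (17, 6)])
READ c @v5: history=[(2, 1), (3, 29), (4, 57), (6, 47), (14, 50)] -> pick v4 -> 57
v18: WRITE a=19  (a history now [(5, 32), (10, 8), (16, 54), (18, 19)])
READ e @v7: history=[(7, 41), (13, 11)] -> pick v7 -> 41
v19: WRITE a=53  (a history now [(5, 32), (10, 8), (16, 54), (18, 19), (19, 53)])
READ b @v5: history=[(11, 73)] -> no version <= 5 -> NONE
v20: WRITE e=37  (e history now [(7, 41), (13, 11), (20, 37)])
v21: WRITE b=55  (b history now [(11, 73), (21, 55)])
v22: WRITE c=74  (c history now [(2, 1), (3, 29), (4, 57), (6, 47), (14, 50), (22, 74)])
Read results in order: ['NONE', 'NONE', '47', 'NONE', '57', '41', 'NONE']
NONE count = 4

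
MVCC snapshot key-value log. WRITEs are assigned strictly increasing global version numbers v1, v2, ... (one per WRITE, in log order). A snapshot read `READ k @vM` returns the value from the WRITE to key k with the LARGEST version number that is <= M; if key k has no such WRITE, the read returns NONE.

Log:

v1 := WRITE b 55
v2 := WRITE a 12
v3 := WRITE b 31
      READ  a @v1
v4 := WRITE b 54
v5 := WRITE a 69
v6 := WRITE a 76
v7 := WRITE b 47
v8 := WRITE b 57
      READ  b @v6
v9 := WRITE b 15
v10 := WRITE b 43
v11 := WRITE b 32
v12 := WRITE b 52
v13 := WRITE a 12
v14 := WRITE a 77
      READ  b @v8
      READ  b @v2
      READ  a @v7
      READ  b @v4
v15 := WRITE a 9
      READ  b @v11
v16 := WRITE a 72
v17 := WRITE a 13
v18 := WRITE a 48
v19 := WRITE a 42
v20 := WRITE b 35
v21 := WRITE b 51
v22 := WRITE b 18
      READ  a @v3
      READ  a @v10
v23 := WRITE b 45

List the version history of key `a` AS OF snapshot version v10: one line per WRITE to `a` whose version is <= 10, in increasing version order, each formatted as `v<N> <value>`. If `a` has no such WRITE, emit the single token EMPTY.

Scan writes for key=a with version <= 10:
  v1 WRITE b 55 -> skip
  v2 WRITE a 12 -> keep
  v3 WRITE b 31 -> skip
  v4 WRITE b 54 -> skip
  v5 WRITE a 69 -> keep
  v6 WRITE a 76 -> keep
  v7 WRITE b 47 -> skip
  v8 WRITE b 57 -> skip
  v9 WRITE b 15 -> skip
  v10 WRITE b 43 -> skip
  v11 WRITE b 32 -> skip
  v12 WRITE b 52 -> skip
  v13 WRITE a 12 -> drop (> snap)
  v14 WRITE a 77 -> drop (> snap)
  v15 WRITE a 9 -> drop (> snap)
  v16 WRITE a 72 -> drop (> snap)
  v17 WRITE a 13 -> drop (> snap)
  v18 WRITE a 48 -> drop (> snap)
  v19 WRITE a 42 -> drop (> snap)
  v20 WRITE b 35 -> skip
  v21 WRITE b 51 -> skip
  v22 WRITE b 18 -> skip
  v23 WRITE b 45 -> skip
Collected: [(2, 12), (5, 69), (6, 76)]

Answer: v2 12
v5 69
v6 76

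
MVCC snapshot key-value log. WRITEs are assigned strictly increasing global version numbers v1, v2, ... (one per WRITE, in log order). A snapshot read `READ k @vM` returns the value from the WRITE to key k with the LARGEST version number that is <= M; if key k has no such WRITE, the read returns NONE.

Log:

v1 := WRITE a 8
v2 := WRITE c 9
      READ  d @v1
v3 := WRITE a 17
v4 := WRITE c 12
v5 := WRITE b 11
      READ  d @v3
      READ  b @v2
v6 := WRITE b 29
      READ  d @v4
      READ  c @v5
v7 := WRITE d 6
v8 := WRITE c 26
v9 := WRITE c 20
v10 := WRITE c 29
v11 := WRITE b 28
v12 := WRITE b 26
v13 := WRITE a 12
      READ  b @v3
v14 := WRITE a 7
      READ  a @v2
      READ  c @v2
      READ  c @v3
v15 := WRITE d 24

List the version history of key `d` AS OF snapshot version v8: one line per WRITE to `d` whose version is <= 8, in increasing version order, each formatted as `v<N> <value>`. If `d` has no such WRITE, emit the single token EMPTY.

Answer: v7 6

Derivation:
Scan writes for key=d with version <= 8:
  v1 WRITE a 8 -> skip
  v2 WRITE c 9 -> skip
  v3 WRITE a 17 -> skip
  v4 WRITE c 12 -> skip
  v5 WRITE b 11 -> skip
  v6 WRITE b 29 -> skip
  v7 WRITE d 6 -> keep
  v8 WRITE c 26 -> skip
  v9 WRITE c 20 -> skip
  v10 WRITE c 29 -> skip
  v11 WRITE b 28 -> skip
  v12 WRITE b 26 -> skip
  v13 WRITE a 12 -> skip
  v14 WRITE a 7 -> skip
  v15 WRITE d 24 -> drop (> snap)
Collected: [(7, 6)]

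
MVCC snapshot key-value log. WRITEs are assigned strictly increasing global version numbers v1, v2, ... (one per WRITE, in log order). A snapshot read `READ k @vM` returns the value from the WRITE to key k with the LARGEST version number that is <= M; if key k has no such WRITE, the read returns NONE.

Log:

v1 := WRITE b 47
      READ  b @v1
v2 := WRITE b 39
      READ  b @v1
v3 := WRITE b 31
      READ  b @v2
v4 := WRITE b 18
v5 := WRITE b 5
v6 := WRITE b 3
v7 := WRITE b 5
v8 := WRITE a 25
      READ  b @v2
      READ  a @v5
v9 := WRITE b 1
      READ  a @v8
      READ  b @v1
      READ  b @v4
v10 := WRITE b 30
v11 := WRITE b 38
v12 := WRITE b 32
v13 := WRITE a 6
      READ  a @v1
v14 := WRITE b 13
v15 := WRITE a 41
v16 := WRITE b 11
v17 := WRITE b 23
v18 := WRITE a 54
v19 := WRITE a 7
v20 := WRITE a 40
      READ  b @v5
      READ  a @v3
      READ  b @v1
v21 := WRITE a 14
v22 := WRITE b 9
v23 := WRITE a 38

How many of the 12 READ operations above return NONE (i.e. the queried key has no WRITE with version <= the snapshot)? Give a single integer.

Answer: 3

Derivation:
v1: WRITE b=47  (b history now [(1, 47)])
READ b @v1: history=[(1, 47)] -> pick v1 -> 47
v2: WRITE b=39  (b history now [(1, 47), (2, 39)])
READ b @v1: history=[(1, 47), (2, 39)] -> pick v1 -> 47
v3: WRITE b=31  (b history now [(1, 47), (2, 39), (3, 31)])
READ b @v2: history=[(1, 47), (2, 39), (3, 31)] -> pick v2 -> 39
v4: WRITE b=18  (b history now [(1, 47), (2, 39), (3, 31), (4, 18)])
v5: WRITE b=5  (b history now [(1, 47), (2, 39), (3, 31), (4, 18), (5, 5)])
v6: WRITE b=3  (b history now [(1, 47), (2, 39), (3, 31), (4, 18), (5, 5), (6, 3)])
v7: WRITE b=5  (b history now [(1, 47), (2, 39), (3, 31), (4, 18), (5, 5), (6, 3), (7, 5)])
v8: WRITE a=25  (a history now [(8, 25)])
READ b @v2: history=[(1, 47), (2, 39), (3, 31), (4, 18), (5, 5), (6, 3), (7, 5)] -> pick v2 -> 39
READ a @v5: history=[(8, 25)] -> no version <= 5 -> NONE
v9: WRITE b=1  (b history now [(1, 47), (2, 39), (3, 31), (4, 18), (5, 5), (6, 3), (7, 5), (9, 1)])
READ a @v8: history=[(8, 25)] -> pick v8 -> 25
READ b @v1: history=[(1, 47), (2, 39), (3, 31), (4, 18), (5, 5), (6, 3), (7, 5), (9, 1)] -> pick v1 -> 47
READ b @v4: history=[(1, 47), (2, 39), (3, 31), (4, 18), (5, 5), (6, 3), (7, 5), (9, 1)] -> pick v4 -> 18
v10: WRITE b=30  (b history now [(1, 47), (2, 39), (3, 31), (4, 18), (5, 5), (6, 3), (7, 5), (9, 1), (10, 30)])
v11: WRITE b=38  (b history now [(1, 47), (2, 39), (3, 31), (4, 18), (5, 5), (6, 3), (7, 5), (9, 1), (10, 30), (11, 38)])
v12: WRITE b=32  (b history now [(1, 47), (2, 39), (3, 31), (4, 18), (5, 5), (6, 3), (7, 5), (9, 1), (10, 30), (11, 38), (12, 32)])
v13: WRITE a=6  (a history now [(8, 25), (13, 6)])
READ a @v1: history=[(8, 25), (13, 6)] -> no version <= 1 -> NONE
v14: WRITE b=13  (b history now [(1, 47), (2, 39), (3, 31), (4, 18), (5, 5), (6, 3), (7, 5), (9, 1), (10, 30), (11, 38), (12, 32), (14, 13)])
v15: WRITE a=41  (a history now [(8, 25), (13, 6), (15, 41)])
v16: WRITE b=11  (b history now [(1, 47), (2, 39), (3, 31), (4, 18), (5, 5), (6, 3), (7, 5), (9, 1), (10, 30), (11, 38), (12, 32), (14, 13), (16, 11)])
v17: WRITE b=23  (b history now [(1, 47), (2, 39), (3, 31), (4, 18), (5, 5), (6, 3), (7, 5), (9, 1), (10, 30), (11, 38), (12, 32), (14, 13), (16, 11), (17, 23)])
v18: WRITE a=54  (a history now [(8, 25), (13, 6), (15, 41), (18, 54)])
v19: WRITE a=7  (a history now [(8, 25), (13, 6), (15, 41), (18, 54), (19, 7)])
v20: WRITE a=40  (a history now [(8, 25), (13, 6), (15, 41), (18, 54), (19, 7), (20, 40)])
READ b @v5: history=[(1, 47), (2, 39), (3, 31), (4, 18), (5, 5), (6, 3), (7, 5), (9, 1), (10, 30), (11, 38), (12, 32), (14, 13), (16, 11), (17, 23)] -> pick v5 -> 5
READ a @v3: history=[(8, 25), (13, 6), (15, 41), (18, 54), (19, 7), (20, 40)] -> no version <= 3 -> NONE
READ b @v1: history=[(1, 47), (2, 39), (3, 31), (4, 18), (5, 5), (6, 3), (7, 5), (9, 1), (10, 30), (11, 38), (12, 32), (14, 13), (16, 11), (17, 23)] -> pick v1 -> 47
v21: WRITE a=14  (a history now [(8, 25), (13, 6), (15, 41), (18, 54), (19, 7), (20, 40), (21, 14)])
v22: WRITE b=9  (b history now [(1, 47), (2, 39), (3, 31), (4, 18), (5, 5), (6, 3), (7, 5), (9, 1), (10, 30), (11, 38), (12, 32), (14, 13), (16, 11), (17, 23), (22, 9)])
v23: WRITE a=38  (a history now [(8, 25), (13, 6), (15, 41), (18, 54), (19, 7), (20, 40), (21, 14), (23, 38)])
Read results in order: ['47', '47', '39', '39', 'NONE', '25', '47', '18', 'NONE', '5', 'NONE', '47']
NONE count = 3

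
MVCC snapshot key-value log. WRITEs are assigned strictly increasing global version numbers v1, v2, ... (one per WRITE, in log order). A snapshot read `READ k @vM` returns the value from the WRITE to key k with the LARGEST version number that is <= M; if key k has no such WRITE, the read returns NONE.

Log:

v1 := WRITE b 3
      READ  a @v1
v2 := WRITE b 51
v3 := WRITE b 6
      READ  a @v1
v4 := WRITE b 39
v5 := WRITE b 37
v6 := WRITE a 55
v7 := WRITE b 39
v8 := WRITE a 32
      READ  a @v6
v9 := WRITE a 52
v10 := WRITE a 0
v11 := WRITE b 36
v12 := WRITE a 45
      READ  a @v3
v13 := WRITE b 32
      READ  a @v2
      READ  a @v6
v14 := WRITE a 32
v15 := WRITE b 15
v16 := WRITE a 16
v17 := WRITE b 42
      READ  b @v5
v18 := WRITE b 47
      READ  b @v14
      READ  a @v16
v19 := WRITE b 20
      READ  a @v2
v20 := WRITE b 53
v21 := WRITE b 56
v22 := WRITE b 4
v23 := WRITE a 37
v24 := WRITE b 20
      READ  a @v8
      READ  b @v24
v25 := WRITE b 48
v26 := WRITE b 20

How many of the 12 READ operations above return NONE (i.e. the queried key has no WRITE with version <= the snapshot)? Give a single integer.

Answer: 5

Derivation:
v1: WRITE b=3  (b history now [(1, 3)])
READ a @v1: history=[] -> no version <= 1 -> NONE
v2: WRITE b=51  (b history now [(1, 3), (2, 51)])
v3: WRITE b=6  (b history now [(1, 3), (2, 51), (3, 6)])
READ a @v1: history=[] -> no version <= 1 -> NONE
v4: WRITE b=39  (b history now [(1, 3), (2, 51), (3, 6), (4, 39)])
v5: WRITE b=37  (b history now [(1, 3), (2, 51), (3, 6), (4, 39), (5, 37)])
v6: WRITE a=55  (a history now [(6, 55)])
v7: WRITE b=39  (b history now [(1, 3), (2, 51), (3, 6), (4, 39), (5, 37), (7, 39)])
v8: WRITE a=32  (a history now [(6, 55), (8, 32)])
READ a @v6: history=[(6, 55), (8, 32)] -> pick v6 -> 55
v9: WRITE a=52  (a history now [(6, 55), (8, 32), (9, 52)])
v10: WRITE a=0  (a history now [(6, 55), (8, 32), (9, 52), (10, 0)])
v11: WRITE b=36  (b history now [(1, 3), (2, 51), (3, 6), (4, 39), (5, 37), (7, 39), (11, 36)])
v12: WRITE a=45  (a history now [(6, 55), (8, 32), (9, 52), (10, 0), (12, 45)])
READ a @v3: history=[(6, 55), (8, 32), (9, 52), (10, 0), (12, 45)] -> no version <= 3 -> NONE
v13: WRITE b=32  (b history now [(1, 3), (2, 51), (3, 6), (4, 39), (5, 37), (7, 39), (11, 36), (13, 32)])
READ a @v2: history=[(6, 55), (8, 32), (9, 52), (10, 0), (12, 45)] -> no version <= 2 -> NONE
READ a @v6: history=[(6, 55), (8, 32), (9, 52), (10, 0), (12, 45)] -> pick v6 -> 55
v14: WRITE a=32  (a history now [(6, 55), (8, 32), (9, 52), (10, 0), (12, 45), (14, 32)])
v15: WRITE b=15  (b history now [(1, 3), (2, 51), (3, 6), (4, 39), (5, 37), (7, 39), (11, 36), (13, 32), (15, 15)])
v16: WRITE a=16  (a history now [(6, 55), (8, 32), (9, 52), (10, 0), (12, 45), (14, 32), (16, 16)])
v17: WRITE b=42  (b history now [(1, 3), (2, 51), (3, 6), (4, 39), (5, 37), (7, 39), (11, 36), (13, 32), (15, 15), (17, 42)])
READ b @v5: history=[(1, 3), (2, 51), (3, 6), (4, 39), (5, 37), (7, 39), (11, 36), (13, 32), (15, 15), (17, 42)] -> pick v5 -> 37
v18: WRITE b=47  (b history now [(1, 3), (2, 51), (3, 6), (4, 39), (5, 37), (7, 39), (11, 36), (13, 32), (15, 15), (17, 42), (18, 47)])
READ b @v14: history=[(1, 3), (2, 51), (3, 6), (4, 39), (5, 37), (7, 39), (11, 36), (13, 32), (15, 15), (17, 42), (18, 47)] -> pick v13 -> 32
READ a @v16: history=[(6, 55), (8, 32), (9, 52), (10, 0), (12, 45), (14, 32), (16, 16)] -> pick v16 -> 16
v19: WRITE b=20  (b history now [(1, 3), (2, 51), (3, 6), (4, 39), (5, 37), (7, 39), (11, 36), (13, 32), (15, 15), (17, 42), (18, 47), (19, 20)])
READ a @v2: history=[(6, 55), (8, 32), (9, 52), (10, 0), (12, 45), (14, 32), (16, 16)] -> no version <= 2 -> NONE
v20: WRITE b=53  (b history now [(1, 3), (2, 51), (3, 6), (4, 39), (5, 37), (7, 39), (11, 36), (13, 32), (15, 15), (17, 42), (18, 47), (19, 20), (20, 53)])
v21: WRITE b=56  (b history now [(1, 3), (2, 51), (3, 6), (4, 39), (5, 37), (7, 39), (11, 36), (13, 32), (15, 15), (17, 42), (18, 47), (19, 20), (20, 53), (21, 56)])
v22: WRITE b=4  (b history now [(1, 3), (2, 51), (3, 6), (4, 39), (5, 37), (7, 39), (11, 36), (13, 32), (15, 15), (17, 42), (18, 47), (19, 20), (20, 53), (21, 56), (22, 4)])
v23: WRITE a=37  (a history now [(6, 55), (8, 32), (9, 52), (10, 0), (12, 45), (14, 32), (16, 16), (23, 37)])
v24: WRITE b=20  (b history now [(1, 3), (2, 51), (3, 6), (4, 39), (5, 37), (7, 39), (11, 36), (13, 32), (15, 15), (17, 42), (18, 47), (19, 20), (20, 53), (21, 56), (22, 4), (24, 20)])
READ a @v8: history=[(6, 55), (8, 32), (9, 52), (10, 0), (12, 45), (14, 32), (16, 16), (23, 37)] -> pick v8 -> 32
READ b @v24: history=[(1, 3), (2, 51), (3, 6), (4, 39), (5, 37), (7, 39), (11, 36), (13, 32), (15, 15), (17, 42), (18, 47), (19, 20), (20, 53), (21, 56), (22, 4), (24, 20)] -> pick v24 -> 20
v25: WRITE b=48  (b history now [(1, 3), (2, 51), (3, 6), (4, 39), (5, 37), (7, 39), (11, 36), (13, 32), (15, 15), (17, 42), (18, 47), (19, 20), (20, 53), (21, 56), (22, 4), (24, 20), (25, 48)])
v26: WRITE b=20  (b history now [(1, 3), (2, 51), (3, 6), (4, 39), (5, 37), (7, 39), (11, 36), (13, 32), (15, 15), (17, 42), (18, 47), (19, 20), (20, 53), (21, 56), (22, 4), (24, 20), (25, 48), (26, 20)])
Read results in order: ['NONE', 'NONE', '55', 'NONE', 'NONE', '55', '37', '32', '16', 'NONE', '32', '20']
NONE count = 5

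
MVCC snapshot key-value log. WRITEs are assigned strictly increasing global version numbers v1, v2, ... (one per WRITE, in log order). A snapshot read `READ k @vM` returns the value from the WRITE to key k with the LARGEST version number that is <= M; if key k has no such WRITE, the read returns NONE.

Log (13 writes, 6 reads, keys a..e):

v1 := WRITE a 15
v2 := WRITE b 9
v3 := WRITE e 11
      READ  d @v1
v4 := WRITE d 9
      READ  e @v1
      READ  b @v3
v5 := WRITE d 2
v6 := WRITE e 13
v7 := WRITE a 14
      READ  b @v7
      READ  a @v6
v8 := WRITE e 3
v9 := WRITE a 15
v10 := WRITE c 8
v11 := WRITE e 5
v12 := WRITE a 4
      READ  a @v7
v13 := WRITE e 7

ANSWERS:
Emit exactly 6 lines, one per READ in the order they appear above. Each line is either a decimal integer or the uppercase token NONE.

Answer: NONE
NONE
9
9
15
14

Derivation:
v1: WRITE a=15  (a history now [(1, 15)])
v2: WRITE b=9  (b history now [(2, 9)])
v3: WRITE e=11  (e history now [(3, 11)])
READ d @v1: history=[] -> no version <= 1 -> NONE
v4: WRITE d=9  (d history now [(4, 9)])
READ e @v1: history=[(3, 11)] -> no version <= 1 -> NONE
READ b @v3: history=[(2, 9)] -> pick v2 -> 9
v5: WRITE d=2  (d history now [(4, 9), (5, 2)])
v6: WRITE e=13  (e history now [(3, 11), (6, 13)])
v7: WRITE a=14  (a history now [(1, 15), (7, 14)])
READ b @v7: history=[(2, 9)] -> pick v2 -> 9
READ a @v6: history=[(1, 15), (7, 14)] -> pick v1 -> 15
v8: WRITE e=3  (e history now [(3, 11), (6, 13), (8, 3)])
v9: WRITE a=15  (a history now [(1, 15), (7, 14), (9, 15)])
v10: WRITE c=8  (c history now [(10, 8)])
v11: WRITE e=5  (e history now [(3, 11), (6, 13), (8, 3), (11, 5)])
v12: WRITE a=4  (a history now [(1, 15), (7, 14), (9, 15), (12, 4)])
READ a @v7: history=[(1, 15), (7, 14), (9, 15), (12, 4)] -> pick v7 -> 14
v13: WRITE e=7  (e history now [(3, 11), (6, 13), (8, 3), (11, 5), (13, 7)])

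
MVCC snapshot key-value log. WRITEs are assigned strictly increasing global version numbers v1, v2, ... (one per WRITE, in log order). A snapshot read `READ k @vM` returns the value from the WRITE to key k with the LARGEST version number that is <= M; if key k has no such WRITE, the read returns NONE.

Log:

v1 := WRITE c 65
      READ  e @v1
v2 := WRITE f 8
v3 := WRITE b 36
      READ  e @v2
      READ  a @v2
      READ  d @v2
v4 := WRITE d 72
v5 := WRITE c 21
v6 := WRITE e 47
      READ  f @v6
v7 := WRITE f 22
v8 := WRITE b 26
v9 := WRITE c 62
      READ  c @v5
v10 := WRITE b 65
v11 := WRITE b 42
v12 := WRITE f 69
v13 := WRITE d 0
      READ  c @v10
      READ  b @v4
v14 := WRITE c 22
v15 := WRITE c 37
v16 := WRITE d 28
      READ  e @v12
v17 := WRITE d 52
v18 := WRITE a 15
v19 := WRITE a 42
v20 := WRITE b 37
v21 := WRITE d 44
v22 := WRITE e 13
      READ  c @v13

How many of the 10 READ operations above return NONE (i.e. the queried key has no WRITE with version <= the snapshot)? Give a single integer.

v1: WRITE c=65  (c history now [(1, 65)])
READ e @v1: history=[] -> no version <= 1 -> NONE
v2: WRITE f=8  (f history now [(2, 8)])
v3: WRITE b=36  (b history now [(3, 36)])
READ e @v2: history=[] -> no version <= 2 -> NONE
READ a @v2: history=[] -> no version <= 2 -> NONE
READ d @v2: history=[] -> no version <= 2 -> NONE
v4: WRITE d=72  (d history now [(4, 72)])
v5: WRITE c=21  (c history now [(1, 65), (5, 21)])
v6: WRITE e=47  (e history now [(6, 47)])
READ f @v6: history=[(2, 8)] -> pick v2 -> 8
v7: WRITE f=22  (f history now [(2, 8), (7, 22)])
v8: WRITE b=26  (b history now [(3, 36), (8, 26)])
v9: WRITE c=62  (c history now [(1, 65), (5, 21), (9, 62)])
READ c @v5: history=[(1, 65), (5, 21), (9, 62)] -> pick v5 -> 21
v10: WRITE b=65  (b history now [(3, 36), (8, 26), (10, 65)])
v11: WRITE b=42  (b history now [(3, 36), (8, 26), (10, 65), (11, 42)])
v12: WRITE f=69  (f history now [(2, 8), (7, 22), (12, 69)])
v13: WRITE d=0  (d history now [(4, 72), (13, 0)])
READ c @v10: history=[(1, 65), (5, 21), (9, 62)] -> pick v9 -> 62
READ b @v4: history=[(3, 36), (8, 26), (10, 65), (11, 42)] -> pick v3 -> 36
v14: WRITE c=22  (c history now [(1, 65), (5, 21), (9, 62), (14, 22)])
v15: WRITE c=37  (c history now [(1, 65), (5, 21), (9, 62), (14, 22), (15, 37)])
v16: WRITE d=28  (d history now [(4, 72), (13, 0), (16, 28)])
READ e @v12: history=[(6, 47)] -> pick v6 -> 47
v17: WRITE d=52  (d history now [(4, 72), (13, 0), (16, 28), (17, 52)])
v18: WRITE a=15  (a history now [(18, 15)])
v19: WRITE a=42  (a history now [(18, 15), (19, 42)])
v20: WRITE b=37  (b history now [(3, 36), (8, 26), (10, 65), (11, 42), (20, 37)])
v21: WRITE d=44  (d history now [(4, 72), (13, 0), (16, 28), (17, 52), (21, 44)])
v22: WRITE e=13  (e history now [(6, 47), (22, 13)])
READ c @v13: history=[(1, 65), (5, 21), (9, 62), (14, 22), (15, 37)] -> pick v9 -> 62
Read results in order: ['NONE', 'NONE', 'NONE', 'NONE', '8', '21', '62', '36', '47', '62']
NONE count = 4

Answer: 4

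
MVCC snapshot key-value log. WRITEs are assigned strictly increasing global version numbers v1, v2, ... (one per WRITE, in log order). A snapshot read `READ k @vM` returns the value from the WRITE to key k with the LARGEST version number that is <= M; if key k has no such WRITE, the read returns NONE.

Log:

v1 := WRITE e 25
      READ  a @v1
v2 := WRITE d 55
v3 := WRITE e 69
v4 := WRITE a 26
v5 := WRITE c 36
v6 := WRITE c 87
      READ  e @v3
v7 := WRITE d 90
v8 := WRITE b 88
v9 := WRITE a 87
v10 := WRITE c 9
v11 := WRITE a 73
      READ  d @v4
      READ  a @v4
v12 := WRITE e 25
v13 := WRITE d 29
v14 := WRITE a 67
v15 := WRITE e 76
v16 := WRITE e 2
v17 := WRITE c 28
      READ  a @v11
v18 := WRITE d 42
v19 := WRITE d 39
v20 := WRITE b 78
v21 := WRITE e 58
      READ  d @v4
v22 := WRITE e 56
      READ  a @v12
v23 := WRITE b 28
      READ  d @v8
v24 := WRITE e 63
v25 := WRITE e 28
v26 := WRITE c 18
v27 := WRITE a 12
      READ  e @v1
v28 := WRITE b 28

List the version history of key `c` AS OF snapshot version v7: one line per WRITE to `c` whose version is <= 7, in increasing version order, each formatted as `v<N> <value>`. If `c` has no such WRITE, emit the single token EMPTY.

Answer: v5 36
v6 87

Derivation:
Scan writes for key=c with version <= 7:
  v1 WRITE e 25 -> skip
  v2 WRITE d 55 -> skip
  v3 WRITE e 69 -> skip
  v4 WRITE a 26 -> skip
  v5 WRITE c 36 -> keep
  v6 WRITE c 87 -> keep
  v7 WRITE d 90 -> skip
  v8 WRITE b 88 -> skip
  v9 WRITE a 87 -> skip
  v10 WRITE c 9 -> drop (> snap)
  v11 WRITE a 73 -> skip
  v12 WRITE e 25 -> skip
  v13 WRITE d 29 -> skip
  v14 WRITE a 67 -> skip
  v15 WRITE e 76 -> skip
  v16 WRITE e 2 -> skip
  v17 WRITE c 28 -> drop (> snap)
  v18 WRITE d 42 -> skip
  v19 WRITE d 39 -> skip
  v20 WRITE b 78 -> skip
  v21 WRITE e 58 -> skip
  v22 WRITE e 56 -> skip
  v23 WRITE b 28 -> skip
  v24 WRITE e 63 -> skip
  v25 WRITE e 28 -> skip
  v26 WRITE c 18 -> drop (> snap)
  v27 WRITE a 12 -> skip
  v28 WRITE b 28 -> skip
Collected: [(5, 36), (6, 87)]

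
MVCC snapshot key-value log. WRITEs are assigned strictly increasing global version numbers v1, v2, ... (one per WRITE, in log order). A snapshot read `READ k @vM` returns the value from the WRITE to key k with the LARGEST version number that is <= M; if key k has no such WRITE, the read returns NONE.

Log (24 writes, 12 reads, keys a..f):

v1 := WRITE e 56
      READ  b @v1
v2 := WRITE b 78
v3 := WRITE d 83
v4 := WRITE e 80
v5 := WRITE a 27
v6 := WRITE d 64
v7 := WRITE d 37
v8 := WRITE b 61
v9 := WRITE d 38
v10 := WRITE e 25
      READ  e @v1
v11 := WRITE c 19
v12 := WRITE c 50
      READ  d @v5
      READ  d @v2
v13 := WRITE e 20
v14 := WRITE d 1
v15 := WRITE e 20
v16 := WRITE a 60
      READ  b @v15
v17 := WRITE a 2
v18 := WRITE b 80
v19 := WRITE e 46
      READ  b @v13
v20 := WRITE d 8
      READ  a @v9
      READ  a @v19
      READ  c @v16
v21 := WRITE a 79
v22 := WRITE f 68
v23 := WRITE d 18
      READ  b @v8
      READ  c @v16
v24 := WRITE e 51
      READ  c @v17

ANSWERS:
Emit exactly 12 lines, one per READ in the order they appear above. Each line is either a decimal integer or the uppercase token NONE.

v1: WRITE e=56  (e history now [(1, 56)])
READ b @v1: history=[] -> no version <= 1 -> NONE
v2: WRITE b=78  (b history now [(2, 78)])
v3: WRITE d=83  (d history now [(3, 83)])
v4: WRITE e=80  (e history now [(1, 56), (4, 80)])
v5: WRITE a=27  (a history now [(5, 27)])
v6: WRITE d=64  (d history now [(3, 83), (6, 64)])
v7: WRITE d=37  (d history now [(3, 83), (6, 64), (7, 37)])
v8: WRITE b=61  (b history now [(2, 78), (8, 61)])
v9: WRITE d=38  (d history now [(3, 83), (6, 64), (7, 37), (9, 38)])
v10: WRITE e=25  (e history now [(1, 56), (4, 80), (10, 25)])
READ e @v1: history=[(1, 56), (4, 80), (10, 25)] -> pick v1 -> 56
v11: WRITE c=19  (c history now [(11, 19)])
v12: WRITE c=50  (c history now [(11, 19), (12, 50)])
READ d @v5: history=[(3, 83), (6, 64), (7, 37), (9, 38)] -> pick v3 -> 83
READ d @v2: history=[(3, 83), (6, 64), (7, 37), (9, 38)] -> no version <= 2 -> NONE
v13: WRITE e=20  (e history now [(1, 56), (4, 80), (10, 25), (13, 20)])
v14: WRITE d=1  (d history now [(3, 83), (6, 64), (7, 37), (9, 38), (14, 1)])
v15: WRITE e=20  (e history now [(1, 56), (4, 80), (10, 25), (13, 20), (15, 20)])
v16: WRITE a=60  (a history now [(5, 27), (16, 60)])
READ b @v15: history=[(2, 78), (8, 61)] -> pick v8 -> 61
v17: WRITE a=2  (a history now [(5, 27), (16, 60), (17, 2)])
v18: WRITE b=80  (b history now [(2, 78), (8, 61), (18, 80)])
v19: WRITE e=46  (e history now [(1, 56), (4, 80), (10, 25), (13, 20), (15, 20), (19, 46)])
READ b @v13: history=[(2, 78), (8, 61), (18, 80)] -> pick v8 -> 61
v20: WRITE d=8  (d history now [(3, 83), (6, 64), (7, 37), (9, 38), (14, 1), (20, 8)])
READ a @v9: history=[(5, 27), (16, 60), (17, 2)] -> pick v5 -> 27
READ a @v19: history=[(5, 27), (16, 60), (17, 2)] -> pick v17 -> 2
READ c @v16: history=[(11, 19), (12, 50)] -> pick v12 -> 50
v21: WRITE a=79  (a history now [(5, 27), (16, 60), (17, 2), (21, 79)])
v22: WRITE f=68  (f history now [(22, 68)])
v23: WRITE d=18  (d history now [(3, 83), (6, 64), (7, 37), (9, 38), (14, 1), (20, 8), (23, 18)])
READ b @v8: history=[(2, 78), (8, 61), (18, 80)] -> pick v8 -> 61
READ c @v16: history=[(11, 19), (12, 50)] -> pick v12 -> 50
v24: WRITE e=51  (e history now [(1, 56), (4, 80), (10, 25), (13, 20), (15, 20), (19, 46), (24, 51)])
READ c @v17: history=[(11, 19), (12, 50)] -> pick v12 -> 50

Answer: NONE
56
83
NONE
61
61
27
2
50
61
50
50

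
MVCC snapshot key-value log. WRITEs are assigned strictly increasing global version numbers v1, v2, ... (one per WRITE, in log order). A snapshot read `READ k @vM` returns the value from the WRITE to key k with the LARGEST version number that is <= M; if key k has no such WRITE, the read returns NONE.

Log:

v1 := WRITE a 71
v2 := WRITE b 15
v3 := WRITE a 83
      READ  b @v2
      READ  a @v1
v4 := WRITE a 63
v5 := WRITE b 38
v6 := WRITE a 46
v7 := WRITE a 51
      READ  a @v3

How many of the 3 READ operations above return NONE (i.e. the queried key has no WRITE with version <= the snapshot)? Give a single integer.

v1: WRITE a=71  (a history now [(1, 71)])
v2: WRITE b=15  (b history now [(2, 15)])
v3: WRITE a=83  (a history now [(1, 71), (3, 83)])
READ b @v2: history=[(2, 15)] -> pick v2 -> 15
READ a @v1: history=[(1, 71), (3, 83)] -> pick v1 -> 71
v4: WRITE a=63  (a history now [(1, 71), (3, 83), (4, 63)])
v5: WRITE b=38  (b history now [(2, 15), (5, 38)])
v6: WRITE a=46  (a history now [(1, 71), (3, 83), (4, 63), (6, 46)])
v7: WRITE a=51  (a history now [(1, 71), (3, 83), (4, 63), (6, 46), (7, 51)])
READ a @v3: history=[(1, 71), (3, 83), (4, 63), (6, 46), (7, 51)] -> pick v3 -> 83
Read results in order: ['15', '71', '83']
NONE count = 0

Answer: 0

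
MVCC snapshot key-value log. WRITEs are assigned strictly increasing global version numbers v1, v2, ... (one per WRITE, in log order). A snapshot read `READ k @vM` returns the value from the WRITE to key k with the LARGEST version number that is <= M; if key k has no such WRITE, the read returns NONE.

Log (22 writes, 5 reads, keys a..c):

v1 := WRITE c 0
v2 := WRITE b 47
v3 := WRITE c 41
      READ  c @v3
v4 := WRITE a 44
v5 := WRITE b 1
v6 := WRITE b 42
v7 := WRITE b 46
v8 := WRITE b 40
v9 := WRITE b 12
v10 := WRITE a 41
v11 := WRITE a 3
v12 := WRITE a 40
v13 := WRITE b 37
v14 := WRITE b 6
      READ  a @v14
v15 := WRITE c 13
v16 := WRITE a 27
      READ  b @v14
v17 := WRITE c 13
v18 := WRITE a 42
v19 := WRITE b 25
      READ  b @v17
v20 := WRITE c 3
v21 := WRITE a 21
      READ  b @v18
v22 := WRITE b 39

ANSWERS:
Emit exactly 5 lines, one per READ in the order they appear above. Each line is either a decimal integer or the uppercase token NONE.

v1: WRITE c=0  (c history now [(1, 0)])
v2: WRITE b=47  (b history now [(2, 47)])
v3: WRITE c=41  (c history now [(1, 0), (3, 41)])
READ c @v3: history=[(1, 0), (3, 41)] -> pick v3 -> 41
v4: WRITE a=44  (a history now [(4, 44)])
v5: WRITE b=1  (b history now [(2, 47), (5, 1)])
v6: WRITE b=42  (b history now [(2, 47), (5, 1), (6, 42)])
v7: WRITE b=46  (b history now [(2, 47), (5, 1), (6, 42), (7, 46)])
v8: WRITE b=40  (b history now [(2, 47), (5, 1), (6, 42), (7, 46), (8, 40)])
v9: WRITE b=12  (b history now [(2, 47), (5, 1), (6, 42), (7, 46), (8, 40), (9, 12)])
v10: WRITE a=41  (a history now [(4, 44), (10, 41)])
v11: WRITE a=3  (a history now [(4, 44), (10, 41), (11, 3)])
v12: WRITE a=40  (a history now [(4, 44), (10, 41), (11, 3), (12, 40)])
v13: WRITE b=37  (b history now [(2, 47), (5, 1), (6, 42), (7, 46), (8, 40), (9, 12), (13, 37)])
v14: WRITE b=6  (b history now [(2, 47), (5, 1), (6, 42), (7, 46), (8, 40), (9, 12), (13, 37), (14, 6)])
READ a @v14: history=[(4, 44), (10, 41), (11, 3), (12, 40)] -> pick v12 -> 40
v15: WRITE c=13  (c history now [(1, 0), (3, 41), (15, 13)])
v16: WRITE a=27  (a history now [(4, 44), (10, 41), (11, 3), (12, 40), (16, 27)])
READ b @v14: history=[(2, 47), (5, 1), (6, 42), (7, 46), (8, 40), (9, 12), (13, 37), (14, 6)] -> pick v14 -> 6
v17: WRITE c=13  (c history now [(1, 0), (3, 41), (15, 13), (17, 13)])
v18: WRITE a=42  (a history now [(4, 44), (10, 41), (11, 3), (12, 40), (16, 27), (18, 42)])
v19: WRITE b=25  (b history now [(2, 47), (5, 1), (6, 42), (7, 46), (8, 40), (9, 12), (13, 37), (14, 6), (19, 25)])
READ b @v17: history=[(2, 47), (5, 1), (6, 42), (7, 46), (8, 40), (9, 12), (13, 37), (14, 6), (19, 25)] -> pick v14 -> 6
v20: WRITE c=3  (c history now [(1, 0), (3, 41), (15, 13), (17, 13), (20, 3)])
v21: WRITE a=21  (a history now [(4, 44), (10, 41), (11, 3), (12, 40), (16, 27), (18, 42), (21, 21)])
READ b @v18: history=[(2, 47), (5, 1), (6, 42), (7, 46), (8, 40), (9, 12), (13, 37), (14, 6), (19, 25)] -> pick v14 -> 6
v22: WRITE b=39  (b history now [(2, 47), (5, 1), (6, 42), (7, 46), (8, 40), (9, 12), (13, 37), (14, 6), (19, 25), (22, 39)])

Answer: 41
40
6
6
6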